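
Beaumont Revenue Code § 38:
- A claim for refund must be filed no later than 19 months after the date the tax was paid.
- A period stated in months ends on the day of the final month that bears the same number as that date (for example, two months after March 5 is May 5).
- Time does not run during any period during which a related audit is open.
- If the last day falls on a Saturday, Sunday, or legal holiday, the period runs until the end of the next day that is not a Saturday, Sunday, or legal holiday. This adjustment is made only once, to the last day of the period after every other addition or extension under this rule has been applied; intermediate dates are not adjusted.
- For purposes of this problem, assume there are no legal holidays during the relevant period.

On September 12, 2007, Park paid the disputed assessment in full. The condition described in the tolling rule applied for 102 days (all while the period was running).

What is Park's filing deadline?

19 months after September 12, 2007 is April 12, 2009.
Tolling adds 102 days: April 12, 2009 + 102 days = July 23, 2009.
July 23, 2009 is a Thursday and not a legal holiday, so no extension applies.

July 23, 2009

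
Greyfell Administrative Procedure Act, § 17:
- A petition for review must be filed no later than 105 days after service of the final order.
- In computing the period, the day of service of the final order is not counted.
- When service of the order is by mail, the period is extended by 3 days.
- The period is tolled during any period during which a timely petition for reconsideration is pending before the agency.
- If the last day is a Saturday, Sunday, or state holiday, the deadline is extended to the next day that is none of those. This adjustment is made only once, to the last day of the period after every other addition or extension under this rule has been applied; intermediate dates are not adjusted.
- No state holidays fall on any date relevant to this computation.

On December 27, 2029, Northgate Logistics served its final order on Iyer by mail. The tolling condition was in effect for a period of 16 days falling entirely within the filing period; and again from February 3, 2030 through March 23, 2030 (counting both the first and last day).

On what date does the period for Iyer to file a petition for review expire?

June 18, 2030

105 days after December 27, 2029 is April 11, 2030.
Service was by mail, adding 3 days: April 11, 2030 + 3 days = April 14, 2030.
Tolling adds 16 days: April 14, 2030 + 16 days = April 30, 2030.
From February 3, 2030 through March 23, 2030 inclusive is 49 days; tolling adds 49 days: April 30, 2030 + 49 days = June 18, 2030.
June 18, 2030 is a Tuesday and not a state holiday, so no extension applies.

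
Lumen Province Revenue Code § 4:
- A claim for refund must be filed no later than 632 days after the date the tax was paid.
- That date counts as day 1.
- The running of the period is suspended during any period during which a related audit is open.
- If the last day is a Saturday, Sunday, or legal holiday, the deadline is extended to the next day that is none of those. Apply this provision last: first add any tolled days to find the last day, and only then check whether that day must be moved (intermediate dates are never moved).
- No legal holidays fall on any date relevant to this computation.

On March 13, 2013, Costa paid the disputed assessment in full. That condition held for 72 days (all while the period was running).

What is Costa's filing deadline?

Counting March 13, 2013 as day 1, day 632 is December 4, 2014.
Tolling adds 72 days: December 4, 2014 + 72 days = February 14, 2015.
February 14, 2015 is Saturday; February 15, 2015 is Sunday. The next qualifying day is February 16, 2015.

February 16, 2015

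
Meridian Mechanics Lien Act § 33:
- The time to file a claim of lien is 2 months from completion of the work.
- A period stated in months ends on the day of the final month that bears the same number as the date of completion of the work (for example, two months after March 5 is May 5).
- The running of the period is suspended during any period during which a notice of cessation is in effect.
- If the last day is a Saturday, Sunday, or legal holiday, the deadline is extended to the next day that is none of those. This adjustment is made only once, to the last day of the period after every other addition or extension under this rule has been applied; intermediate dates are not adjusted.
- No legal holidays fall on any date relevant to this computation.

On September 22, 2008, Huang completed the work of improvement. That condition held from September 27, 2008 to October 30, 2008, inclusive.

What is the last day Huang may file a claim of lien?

December 26, 2008

2 months after September 22, 2008 is November 22, 2008.
From September 27, 2008 through October 30, 2008 inclusive is 34 days; tolling adds 34 days: November 22, 2008 + 34 days = December 26, 2008.
December 26, 2008 is a Friday and not a legal holiday, so no extension applies.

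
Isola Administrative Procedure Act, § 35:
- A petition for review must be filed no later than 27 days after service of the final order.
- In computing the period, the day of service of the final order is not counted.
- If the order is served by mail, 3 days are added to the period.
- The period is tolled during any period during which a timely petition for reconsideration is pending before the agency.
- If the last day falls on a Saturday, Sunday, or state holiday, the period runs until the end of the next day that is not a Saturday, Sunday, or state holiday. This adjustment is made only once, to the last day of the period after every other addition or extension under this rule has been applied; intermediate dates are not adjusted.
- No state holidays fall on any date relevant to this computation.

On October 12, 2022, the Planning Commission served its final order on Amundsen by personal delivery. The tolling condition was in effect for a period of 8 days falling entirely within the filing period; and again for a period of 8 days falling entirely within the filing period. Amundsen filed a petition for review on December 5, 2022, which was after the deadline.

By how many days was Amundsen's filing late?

27 days after October 12, 2022 is November 8, 2022.
Service was not by mail, so no mail extension applies.
Tolling adds 8 days: November 8, 2022 + 8 days = November 16, 2022.
Tolling adds 8 days: November 16, 2022 + 8 days = November 24, 2022.
November 24, 2022 is a Thursday and not a state holiday, so no extension applies.
The deadline is November 24, 2022; from November 24, 2022 to December 5, 2022 is 11 days.

11 days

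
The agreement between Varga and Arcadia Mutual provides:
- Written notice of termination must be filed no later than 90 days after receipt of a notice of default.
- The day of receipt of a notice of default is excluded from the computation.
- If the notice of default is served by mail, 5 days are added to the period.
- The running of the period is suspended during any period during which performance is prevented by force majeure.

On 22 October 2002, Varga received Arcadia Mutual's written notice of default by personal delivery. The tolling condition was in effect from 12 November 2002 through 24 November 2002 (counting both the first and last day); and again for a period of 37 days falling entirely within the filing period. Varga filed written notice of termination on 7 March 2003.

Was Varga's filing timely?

Yes

90 days after 22 October 2002 is January 20, 2003.
Service was not by mail, so no mail extension applies.
From November 12, 2002 through November 24, 2002 inclusive is 13 days; tolling adds 13 days: January 20, 2003 + 13 days = February 2, 2003.
Tolling adds 37 days: February 2, 2003 + 37 days = March 11, 2003.
The deadline is March 11, 2003; the filing on March 7, 2003 is on or before that date.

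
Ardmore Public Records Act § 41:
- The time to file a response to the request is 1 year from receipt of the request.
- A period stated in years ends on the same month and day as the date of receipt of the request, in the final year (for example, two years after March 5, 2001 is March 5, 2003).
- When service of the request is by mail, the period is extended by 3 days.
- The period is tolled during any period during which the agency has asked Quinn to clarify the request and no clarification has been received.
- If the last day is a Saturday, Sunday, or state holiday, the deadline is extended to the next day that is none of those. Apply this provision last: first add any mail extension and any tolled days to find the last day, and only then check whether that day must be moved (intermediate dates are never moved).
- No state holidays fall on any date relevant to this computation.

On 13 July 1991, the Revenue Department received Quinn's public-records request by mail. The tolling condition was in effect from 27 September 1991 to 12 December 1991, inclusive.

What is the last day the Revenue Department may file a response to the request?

1 year after 13 July 1991 is July 13, 1992.
Service was by mail, adding 3 days: July 13, 1992 + 3 days = July 16, 1992.
From September 27, 1991 through December 12, 1991 inclusive is 77 days; tolling adds 77 days: July 16, 1992 + 77 days = October 1, 1992.
October 1, 1992 is a Thursday and not a state holiday, so no extension applies.

October 1, 1992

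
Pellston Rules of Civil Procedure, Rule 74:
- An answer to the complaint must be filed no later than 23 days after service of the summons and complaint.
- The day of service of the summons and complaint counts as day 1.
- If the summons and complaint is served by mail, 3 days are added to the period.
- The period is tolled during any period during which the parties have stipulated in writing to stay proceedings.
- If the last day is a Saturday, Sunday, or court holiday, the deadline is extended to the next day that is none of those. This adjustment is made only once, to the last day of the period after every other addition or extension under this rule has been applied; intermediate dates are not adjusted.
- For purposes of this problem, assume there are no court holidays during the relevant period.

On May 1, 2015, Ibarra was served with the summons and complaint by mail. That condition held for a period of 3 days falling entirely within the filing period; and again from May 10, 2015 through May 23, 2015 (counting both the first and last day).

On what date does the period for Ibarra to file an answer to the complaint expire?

June 12, 2015

Counting May 1, 2015 as day 1, day 23 is May 23, 2015.
Service was by mail, adding 3 days: May 23, 2015 + 3 days = May 26, 2015.
Tolling adds 3 days: May 26, 2015 + 3 days = May 29, 2015.
From May 10, 2015 through May 23, 2015 inclusive is 14 days; tolling adds 14 days: May 29, 2015 + 14 days = June 12, 2015.
June 12, 2015 is a Friday and not a court holiday, so no extension applies.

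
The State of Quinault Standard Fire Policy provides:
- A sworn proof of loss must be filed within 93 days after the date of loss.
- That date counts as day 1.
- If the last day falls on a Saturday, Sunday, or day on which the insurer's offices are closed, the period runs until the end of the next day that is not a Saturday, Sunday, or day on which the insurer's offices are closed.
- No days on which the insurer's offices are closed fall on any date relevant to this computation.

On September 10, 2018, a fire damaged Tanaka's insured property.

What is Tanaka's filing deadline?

Counting September 10, 2018 as day 1, day 93 is December 11, 2018.
December 11, 2018 is a Tuesday and not a day on which the insurer's offices are closed, so no extension applies.

December 11, 2018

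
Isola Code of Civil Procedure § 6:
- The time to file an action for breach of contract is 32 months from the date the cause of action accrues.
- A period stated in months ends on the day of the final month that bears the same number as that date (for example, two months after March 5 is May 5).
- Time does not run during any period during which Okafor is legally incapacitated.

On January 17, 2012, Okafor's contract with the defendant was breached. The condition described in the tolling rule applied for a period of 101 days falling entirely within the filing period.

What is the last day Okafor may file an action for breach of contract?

32 months after January 17, 2012 is September 17, 2014.
Tolling adds 101 days: September 17, 2014 + 101 days = December 27, 2014.

December 27, 2014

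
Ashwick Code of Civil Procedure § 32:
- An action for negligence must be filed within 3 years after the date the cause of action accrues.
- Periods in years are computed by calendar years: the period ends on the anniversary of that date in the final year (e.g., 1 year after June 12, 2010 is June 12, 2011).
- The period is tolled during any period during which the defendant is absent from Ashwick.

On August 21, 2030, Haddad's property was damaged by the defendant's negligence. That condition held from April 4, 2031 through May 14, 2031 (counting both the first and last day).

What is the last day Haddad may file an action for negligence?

3 years after August 21, 2030 is August 21, 2033.
From April 4, 2031 through May 14, 2031 inclusive is 41 days; tolling adds 41 days: August 21, 2033 + 41 days = October 1, 2033.

October 1, 2033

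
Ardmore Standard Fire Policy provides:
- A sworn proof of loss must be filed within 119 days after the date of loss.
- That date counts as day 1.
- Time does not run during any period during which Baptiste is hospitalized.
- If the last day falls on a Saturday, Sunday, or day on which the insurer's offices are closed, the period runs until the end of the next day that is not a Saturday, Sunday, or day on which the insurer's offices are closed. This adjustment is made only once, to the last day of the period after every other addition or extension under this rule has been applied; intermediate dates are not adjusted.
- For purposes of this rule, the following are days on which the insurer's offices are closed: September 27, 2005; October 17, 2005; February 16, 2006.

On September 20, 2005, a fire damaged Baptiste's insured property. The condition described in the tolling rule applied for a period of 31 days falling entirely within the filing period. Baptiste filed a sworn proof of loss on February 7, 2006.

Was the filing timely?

Yes

Counting September 20, 2005 as day 1, day 119 is January 16, 2006.
Tolling adds 31 days: January 16, 2006 + 31 days = February 16, 2006.
February 16, 2006 is a listed holiday. The next qualifying day is February 17, 2006.
The deadline is February 17, 2006; the filing on February 7, 2006 is on or before that date.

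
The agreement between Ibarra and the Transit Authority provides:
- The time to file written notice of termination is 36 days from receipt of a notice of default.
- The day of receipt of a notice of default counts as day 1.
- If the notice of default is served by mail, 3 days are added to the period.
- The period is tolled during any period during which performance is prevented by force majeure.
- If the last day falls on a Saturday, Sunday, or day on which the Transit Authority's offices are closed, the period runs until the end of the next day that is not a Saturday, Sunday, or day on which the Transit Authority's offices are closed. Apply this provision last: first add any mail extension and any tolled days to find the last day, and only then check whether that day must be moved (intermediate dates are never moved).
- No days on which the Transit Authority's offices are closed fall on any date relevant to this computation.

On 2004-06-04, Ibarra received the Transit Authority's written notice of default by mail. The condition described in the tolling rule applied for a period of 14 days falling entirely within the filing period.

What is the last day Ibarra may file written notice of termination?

July 26, 2004

Counting 2004-06-04 as day 1, day 36 is July 9, 2004.
Service was by mail, adding 3 days: July 9, 2004 + 3 days = July 12, 2004.
Tolling adds 14 days: July 12, 2004 + 14 days = July 26, 2004.
July 26, 2004 is a Monday and not a day on which the Transit Authority's offices are closed, so no extension applies.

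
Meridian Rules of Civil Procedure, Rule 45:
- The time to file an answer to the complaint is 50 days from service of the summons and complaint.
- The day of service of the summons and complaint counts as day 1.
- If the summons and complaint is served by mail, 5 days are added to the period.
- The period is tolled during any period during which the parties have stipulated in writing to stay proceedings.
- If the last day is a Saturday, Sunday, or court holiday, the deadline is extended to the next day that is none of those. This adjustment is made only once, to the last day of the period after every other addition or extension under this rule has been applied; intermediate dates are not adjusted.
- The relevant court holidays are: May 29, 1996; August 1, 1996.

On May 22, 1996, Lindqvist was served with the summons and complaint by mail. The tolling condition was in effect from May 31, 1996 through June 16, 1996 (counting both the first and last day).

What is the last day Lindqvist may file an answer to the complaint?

August 2, 1996

Counting May 22, 1996 as day 1, day 50 is July 10, 1996.
Service was by mail, adding 5 days: July 10, 1996 + 5 days = July 15, 1996.
From May 31, 1996 through June 16, 1996 inclusive is 17 days; tolling adds 17 days: July 15, 1996 + 17 days = August 1, 1996.
August 1, 1996 is a listed holiday. The next qualifying day is August 2, 1996.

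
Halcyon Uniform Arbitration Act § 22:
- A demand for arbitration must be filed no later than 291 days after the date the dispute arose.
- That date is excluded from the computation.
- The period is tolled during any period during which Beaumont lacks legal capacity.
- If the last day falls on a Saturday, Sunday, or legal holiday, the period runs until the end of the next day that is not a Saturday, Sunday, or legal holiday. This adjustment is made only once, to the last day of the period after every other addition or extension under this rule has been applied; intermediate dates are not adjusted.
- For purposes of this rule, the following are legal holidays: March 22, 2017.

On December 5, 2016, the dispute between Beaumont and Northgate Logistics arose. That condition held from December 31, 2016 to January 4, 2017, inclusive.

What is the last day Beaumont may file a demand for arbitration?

291 days after December 5, 2016 is September 22, 2017.
From December 31, 2016 through January 4, 2017 inclusive is 5 days; tolling adds 5 days: September 22, 2017 + 5 days = September 27, 2017.
September 27, 2017 is a Wednesday and not a legal holiday, so no extension applies.

September 27, 2017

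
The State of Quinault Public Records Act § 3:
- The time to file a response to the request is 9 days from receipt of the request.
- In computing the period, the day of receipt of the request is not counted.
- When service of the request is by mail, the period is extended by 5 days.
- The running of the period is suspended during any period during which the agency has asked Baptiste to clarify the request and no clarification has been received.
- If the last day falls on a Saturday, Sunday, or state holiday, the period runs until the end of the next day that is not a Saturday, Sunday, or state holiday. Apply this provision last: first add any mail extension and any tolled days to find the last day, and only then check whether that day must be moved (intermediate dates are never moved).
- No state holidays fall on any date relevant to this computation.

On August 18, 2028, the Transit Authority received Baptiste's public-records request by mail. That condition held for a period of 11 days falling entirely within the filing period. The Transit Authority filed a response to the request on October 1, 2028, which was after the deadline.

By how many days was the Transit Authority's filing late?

9 days after August 18, 2028 is August 27, 2028.
Service was by mail, adding 5 days: August 27, 2028 + 5 days = September 1, 2028.
Tolling adds 11 days: September 1, 2028 + 11 days = September 12, 2028.
September 12, 2028 is a Tuesday and not a state holiday, so no extension applies.
The deadline is September 12, 2028; from September 12, 2028 to October 1, 2028 is 19 days.

19 days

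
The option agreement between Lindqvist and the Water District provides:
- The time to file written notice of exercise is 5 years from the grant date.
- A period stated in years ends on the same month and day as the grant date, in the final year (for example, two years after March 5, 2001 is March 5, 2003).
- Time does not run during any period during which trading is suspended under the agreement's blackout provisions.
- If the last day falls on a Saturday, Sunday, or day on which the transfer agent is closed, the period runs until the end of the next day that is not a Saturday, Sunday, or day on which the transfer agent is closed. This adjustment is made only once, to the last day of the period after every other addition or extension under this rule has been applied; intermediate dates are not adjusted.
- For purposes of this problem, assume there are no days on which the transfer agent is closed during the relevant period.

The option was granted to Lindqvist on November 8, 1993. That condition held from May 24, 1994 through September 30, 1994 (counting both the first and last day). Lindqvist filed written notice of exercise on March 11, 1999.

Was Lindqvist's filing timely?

5 years after November 8, 1993 is November 8, 1998.
From May 24, 1994 through September 30, 1994 inclusive is 130 days; tolling adds 130 days: November 8, 1998 + 130 days = March 18, 1999.
March 18, 1999 is a Thursday and not a day on which the transfer agent is closed, so no extension applies.
The deadline is March 18, 1999; the filing on March 11, 1999 is on or before that date.

Yes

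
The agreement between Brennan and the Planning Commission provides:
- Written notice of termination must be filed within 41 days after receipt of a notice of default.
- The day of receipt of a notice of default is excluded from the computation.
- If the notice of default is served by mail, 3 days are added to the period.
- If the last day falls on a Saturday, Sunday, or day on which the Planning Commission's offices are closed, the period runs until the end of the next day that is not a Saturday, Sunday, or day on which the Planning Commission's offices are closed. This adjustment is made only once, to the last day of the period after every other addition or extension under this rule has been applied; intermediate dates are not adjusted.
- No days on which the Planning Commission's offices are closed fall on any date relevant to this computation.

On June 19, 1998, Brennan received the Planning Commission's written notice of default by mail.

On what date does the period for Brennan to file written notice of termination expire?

41 days after June 19, 1998 is July 30, 1998.
Service was by mail, adding 3 days: July 30, 1998 + 3 days = August 2, 1998.
August 2, 1998 is Sunday. The next qualifying day is August 3, 1998.

August 3, 1998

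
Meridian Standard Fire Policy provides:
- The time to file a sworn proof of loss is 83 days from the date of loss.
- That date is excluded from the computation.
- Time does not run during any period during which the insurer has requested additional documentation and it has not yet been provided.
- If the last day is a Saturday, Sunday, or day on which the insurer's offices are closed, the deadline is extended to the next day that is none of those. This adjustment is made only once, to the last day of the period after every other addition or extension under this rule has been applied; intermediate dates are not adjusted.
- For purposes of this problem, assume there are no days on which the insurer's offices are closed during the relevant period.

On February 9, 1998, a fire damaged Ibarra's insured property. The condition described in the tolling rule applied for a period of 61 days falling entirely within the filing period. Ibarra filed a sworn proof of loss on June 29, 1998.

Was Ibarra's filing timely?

83 days after February 9, 1998 is May 3, 1998.
Tolling adds 61 days: May 3, 1998 + 61 days = July 3, 1998.
July 3, 1998 is a Friday and not a day on which the insurer's offices are closed, so no extension applies.
The deadline is July 3, 1998; the filing on June 29, 1998 is on or before that date.

Yes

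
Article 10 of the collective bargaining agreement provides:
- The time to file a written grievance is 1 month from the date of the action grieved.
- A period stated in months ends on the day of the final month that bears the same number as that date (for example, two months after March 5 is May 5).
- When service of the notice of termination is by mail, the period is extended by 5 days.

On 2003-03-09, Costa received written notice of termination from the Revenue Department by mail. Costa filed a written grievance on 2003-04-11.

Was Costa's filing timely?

Yes

1 month after 2003-03-09 is April 9, 2003.
Service was by mail, adding 5 days: April 9, 2003 + 5 days = April 14, 2003.
The deadline is April 14, 2003; the filing on April 11, 2003 is on or before that date.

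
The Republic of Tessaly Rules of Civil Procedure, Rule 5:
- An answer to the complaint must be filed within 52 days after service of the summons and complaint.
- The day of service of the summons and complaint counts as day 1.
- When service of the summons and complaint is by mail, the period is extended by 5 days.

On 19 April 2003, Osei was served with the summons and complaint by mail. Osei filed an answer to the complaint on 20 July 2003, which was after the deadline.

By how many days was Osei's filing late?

36 days

Counting 19 April 2003 as day 1, day 52 is June 9, 2003.
Service was by mail, adding 5 days: June 9, 2003 + 5 days = June 14, 2003.
The deadline is June 14, 2003; from June 14, 2003 to July 20, 2003 is 36 days.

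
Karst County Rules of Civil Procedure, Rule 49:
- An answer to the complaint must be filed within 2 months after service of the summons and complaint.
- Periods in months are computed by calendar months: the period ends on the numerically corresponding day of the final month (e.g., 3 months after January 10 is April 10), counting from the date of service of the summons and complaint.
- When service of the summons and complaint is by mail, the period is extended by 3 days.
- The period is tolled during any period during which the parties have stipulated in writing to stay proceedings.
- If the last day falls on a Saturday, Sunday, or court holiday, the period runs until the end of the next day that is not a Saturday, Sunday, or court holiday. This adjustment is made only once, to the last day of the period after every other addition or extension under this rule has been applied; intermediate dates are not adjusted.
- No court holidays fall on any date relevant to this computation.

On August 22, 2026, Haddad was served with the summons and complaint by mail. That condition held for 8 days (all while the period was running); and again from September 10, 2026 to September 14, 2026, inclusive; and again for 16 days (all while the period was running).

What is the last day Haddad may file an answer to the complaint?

November 23, 2026

2 months after August 22, 2026 is October 22, 2026.
Service was by mail, adding 3 days: October 22, 2026 + 3 days = October 25, 2026.
Tolling adds 8 days: October 25, 2026 + 8 days = November 2, 2026.
From September 10, 2026 through September 14, 2026 inclusive is 5 days; tolling adds 5 days: November 2, 2026 + 5 days = November 7, 2026.
Tolling adds 16 days: November 7, 2026 + 16 days = November 23, 2026.
November 23, 2026 is a Monday and not a court holiday, so no extension applies.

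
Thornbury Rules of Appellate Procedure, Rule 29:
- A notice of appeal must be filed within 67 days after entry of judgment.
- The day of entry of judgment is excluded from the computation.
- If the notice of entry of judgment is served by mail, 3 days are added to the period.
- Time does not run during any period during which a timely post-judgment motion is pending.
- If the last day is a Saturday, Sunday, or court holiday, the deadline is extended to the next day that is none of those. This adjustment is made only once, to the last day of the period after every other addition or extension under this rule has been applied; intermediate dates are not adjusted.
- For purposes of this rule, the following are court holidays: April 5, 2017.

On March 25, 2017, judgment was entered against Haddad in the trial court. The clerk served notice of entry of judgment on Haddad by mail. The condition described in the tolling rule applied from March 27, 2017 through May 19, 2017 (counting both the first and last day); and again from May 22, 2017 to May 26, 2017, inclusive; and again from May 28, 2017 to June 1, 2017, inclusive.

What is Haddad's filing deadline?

August 7, 2017

67 days after March 25, 2017 is May 31, 2017.
Service was by mail, adding 3 days: May 31, 2017 + 3 days = June 3, 2017.
From March 27, 2017 through May 19, 2017 inclusive is 54 days; tolling adds 54 days: June 3, 2017 + 54 days = July 27, 2017.
From May 22, 2017 through May 26, 2017 inclusive is 5 days; tolling adds 5 days: July 27, 2017 + 5 days = August 1, 2017.
From May 28, 2017 through June 1, 2017 inclusive is 5 days; tolling adds 5 days: August 1, 2017 + 5 days = August 6, 2017.
August 6, 2017 is Sunday. The next qualifying day is August 7, 2017.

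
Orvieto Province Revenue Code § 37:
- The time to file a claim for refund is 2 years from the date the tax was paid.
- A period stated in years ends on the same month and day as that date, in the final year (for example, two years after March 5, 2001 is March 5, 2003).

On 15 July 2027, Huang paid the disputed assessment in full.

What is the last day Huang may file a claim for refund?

2 years after 15 July 2027 is July 15, 2029.

July 15, 2029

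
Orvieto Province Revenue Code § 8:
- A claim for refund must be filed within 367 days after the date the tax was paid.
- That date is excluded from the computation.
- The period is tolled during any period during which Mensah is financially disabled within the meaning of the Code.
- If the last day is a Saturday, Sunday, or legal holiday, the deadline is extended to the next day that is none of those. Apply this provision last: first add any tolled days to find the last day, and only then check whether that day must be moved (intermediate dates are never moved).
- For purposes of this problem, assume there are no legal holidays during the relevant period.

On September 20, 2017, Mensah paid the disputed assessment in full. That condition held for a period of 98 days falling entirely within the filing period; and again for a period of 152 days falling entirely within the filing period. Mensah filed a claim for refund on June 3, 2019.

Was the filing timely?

No

367 days after September 20, 2017 is September 22, 2018.
Tolling adds 98 days: September 22, 2018 + 98 days = December 29, 2018.
Tolling adds 152 days: December 29, 2018 + 152 days = May 30, 2019.
May 30, 2019 is a Thursday and not a legal holiday, so no extension applies.
The deadline is May 30, 2019; the filing on June 3, 2019 is after that date.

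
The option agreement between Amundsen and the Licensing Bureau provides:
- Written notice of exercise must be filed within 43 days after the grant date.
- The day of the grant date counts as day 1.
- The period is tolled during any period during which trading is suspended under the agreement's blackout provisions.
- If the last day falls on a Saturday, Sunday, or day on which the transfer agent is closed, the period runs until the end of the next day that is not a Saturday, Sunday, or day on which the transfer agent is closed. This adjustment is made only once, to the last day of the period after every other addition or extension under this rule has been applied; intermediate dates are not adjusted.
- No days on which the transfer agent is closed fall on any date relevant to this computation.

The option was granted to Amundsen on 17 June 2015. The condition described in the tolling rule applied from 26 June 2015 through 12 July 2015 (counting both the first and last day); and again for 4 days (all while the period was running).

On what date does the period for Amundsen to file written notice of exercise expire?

August 19, 2015

Counting 17 June 2015 as day 1, day 43 is July 29, 2015.
From June 26, 2015 through July 12, 2015 inclusive is 17 days; tolling adds 17 days: July 29, 2015 + 17 days = August 15, 2015.
Tolling adds 4 days: August 15, 2015 + 4 days = August 19, 2015.
August 19, 2015 is a Wednesday and not a day on which the transfer agent is closed, so no extension applies.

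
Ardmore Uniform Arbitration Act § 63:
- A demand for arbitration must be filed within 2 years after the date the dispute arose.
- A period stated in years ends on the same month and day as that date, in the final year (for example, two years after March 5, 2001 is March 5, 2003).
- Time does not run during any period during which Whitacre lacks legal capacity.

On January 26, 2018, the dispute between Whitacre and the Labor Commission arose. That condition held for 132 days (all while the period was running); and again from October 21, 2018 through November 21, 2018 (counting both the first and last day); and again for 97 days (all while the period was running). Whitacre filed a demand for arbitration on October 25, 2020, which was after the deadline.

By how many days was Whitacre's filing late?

12 days

2 years after January 26, 2018 is January 26, 2020.
Tolling adds 132 days: January 26, 2020 + 132 days = June 6, 2020.
From October 21, 2018 through November 21, 2018 inclusive is 32 days; tolling adds 32 days: June 6, 2020 + 32 days = July 8, 2020.
Tolling adds 97 days: July 8, 2020 + 97 days = October 13, 2020.
The deadline is October 13, 2020; from October 13, 2020 to October 25, 2020 is 12 days.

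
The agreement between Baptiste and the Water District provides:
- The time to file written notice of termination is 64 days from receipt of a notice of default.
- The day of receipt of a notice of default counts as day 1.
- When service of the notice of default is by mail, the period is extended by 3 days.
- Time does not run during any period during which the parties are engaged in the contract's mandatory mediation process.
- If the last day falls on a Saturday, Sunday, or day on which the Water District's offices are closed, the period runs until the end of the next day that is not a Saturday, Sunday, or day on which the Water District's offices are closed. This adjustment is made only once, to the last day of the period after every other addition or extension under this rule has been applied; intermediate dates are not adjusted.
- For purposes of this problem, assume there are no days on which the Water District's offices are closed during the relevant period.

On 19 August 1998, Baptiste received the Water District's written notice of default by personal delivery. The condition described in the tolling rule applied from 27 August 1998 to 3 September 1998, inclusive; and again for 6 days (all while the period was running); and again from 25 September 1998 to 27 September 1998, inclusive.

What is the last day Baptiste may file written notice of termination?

Counting 19 August 1998 as day 1, day 64 is October 21, 1998.
Service was not by mail, so no mail extension applies.
From August 27, 1998 through September 3, 1998 inclusive is 8 days; tolling adds 8 days: October 21, 1998 + 8 days = October 29, 1998.
Tolling adds 6 days: October 29, 1998 + 6 days = November 4, 1998.
From September 25, 1998 through September 27, 1998 inclusive is 3 days; tolling adds 3 days: November 4, 1998 + 3 days = November 7, 1998.
November 7, 1998 is Saturday; November 8, 1998 is Sunday. The next qualifying day is November 9, 1998.

November 9, 1998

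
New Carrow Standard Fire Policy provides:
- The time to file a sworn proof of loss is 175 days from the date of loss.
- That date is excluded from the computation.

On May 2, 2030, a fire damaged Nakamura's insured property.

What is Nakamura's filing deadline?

October 24, 2030

175 days after May 2, 2030 is October 24, 2030.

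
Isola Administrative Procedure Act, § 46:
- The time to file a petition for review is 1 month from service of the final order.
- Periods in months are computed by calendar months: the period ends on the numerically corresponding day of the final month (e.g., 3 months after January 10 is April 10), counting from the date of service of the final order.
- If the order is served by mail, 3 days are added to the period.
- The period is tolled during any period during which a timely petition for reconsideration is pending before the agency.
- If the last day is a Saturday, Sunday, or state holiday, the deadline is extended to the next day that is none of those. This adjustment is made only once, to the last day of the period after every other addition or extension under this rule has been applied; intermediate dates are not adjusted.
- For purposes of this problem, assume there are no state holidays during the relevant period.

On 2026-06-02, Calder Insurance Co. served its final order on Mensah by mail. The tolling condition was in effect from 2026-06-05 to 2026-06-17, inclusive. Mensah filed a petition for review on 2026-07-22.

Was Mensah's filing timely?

No

1 month after 2026-06-02 is July 2, 2026.
Service was by mail, adding 3 days: July 2, 2026 + 3 days = July 5, 2026.
From June 5, 2026 through June 17, 2026 inclusive is 13 days; tolling adds 13 days: July 5, 2026 + 13 days = July 18, 2026.
July 18, 2026 is Saturday; July 19, 2026 is Sunday. The next qualifying day is July 20, 2026.
The deadline is July 20, 2026; the filing on July 22, 2026 is after that date.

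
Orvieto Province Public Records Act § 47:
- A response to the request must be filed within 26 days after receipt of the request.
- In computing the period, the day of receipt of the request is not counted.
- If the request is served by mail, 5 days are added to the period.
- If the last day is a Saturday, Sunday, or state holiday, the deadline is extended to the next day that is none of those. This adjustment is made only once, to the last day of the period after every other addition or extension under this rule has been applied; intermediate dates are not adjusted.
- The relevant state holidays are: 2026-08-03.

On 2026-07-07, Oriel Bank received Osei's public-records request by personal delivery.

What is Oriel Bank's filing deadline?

26 days after 2026-07-07 is August 2, 2026.
Service was not by mail, so no mail extension applies.
August 2, 2026 is Sunday; August 3, 2026 is a listed holiday. The next qualifying day is August 4, 2026.

August 4, 2026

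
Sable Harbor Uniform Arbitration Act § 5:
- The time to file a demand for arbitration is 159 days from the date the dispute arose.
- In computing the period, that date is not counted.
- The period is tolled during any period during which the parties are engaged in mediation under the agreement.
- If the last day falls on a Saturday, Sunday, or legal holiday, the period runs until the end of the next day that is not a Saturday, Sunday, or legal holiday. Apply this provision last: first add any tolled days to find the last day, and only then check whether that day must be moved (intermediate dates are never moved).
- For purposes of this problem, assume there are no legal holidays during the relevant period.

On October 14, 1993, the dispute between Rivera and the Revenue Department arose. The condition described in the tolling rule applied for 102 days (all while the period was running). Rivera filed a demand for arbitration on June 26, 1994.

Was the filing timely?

Yes

159 days after October 14, 1993 is March 22, 1994.
Tolling adds 102 days: March 22, 1994 + 102 days = July 2, 1994.
July 2, 1994 is Saturday; July 3, 1994 is Sunday. The next qualifying day is July 4, 1994.
The deadline is July 4, 1994; the filing on June 26, 1994 is on or before that date.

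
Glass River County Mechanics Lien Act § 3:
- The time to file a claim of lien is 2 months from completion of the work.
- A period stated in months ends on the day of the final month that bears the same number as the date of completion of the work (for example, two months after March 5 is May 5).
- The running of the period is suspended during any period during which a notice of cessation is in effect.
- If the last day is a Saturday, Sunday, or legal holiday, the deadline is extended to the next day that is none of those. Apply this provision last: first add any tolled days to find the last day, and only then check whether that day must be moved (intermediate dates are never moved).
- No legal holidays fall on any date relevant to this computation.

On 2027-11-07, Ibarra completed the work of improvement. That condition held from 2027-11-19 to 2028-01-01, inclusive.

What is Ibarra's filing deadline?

2 months after 2027-11-07 is January 7, 2028.
From November 19, 2027 through January 1, 2028 inclusive is 44 days; tolling adds 44 days: January 7, 2028 + 44 days = February 20, 2028.
February 20, 2028 is Sunday. The next qualifying day is February 21, 2028.

February 21, 2028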